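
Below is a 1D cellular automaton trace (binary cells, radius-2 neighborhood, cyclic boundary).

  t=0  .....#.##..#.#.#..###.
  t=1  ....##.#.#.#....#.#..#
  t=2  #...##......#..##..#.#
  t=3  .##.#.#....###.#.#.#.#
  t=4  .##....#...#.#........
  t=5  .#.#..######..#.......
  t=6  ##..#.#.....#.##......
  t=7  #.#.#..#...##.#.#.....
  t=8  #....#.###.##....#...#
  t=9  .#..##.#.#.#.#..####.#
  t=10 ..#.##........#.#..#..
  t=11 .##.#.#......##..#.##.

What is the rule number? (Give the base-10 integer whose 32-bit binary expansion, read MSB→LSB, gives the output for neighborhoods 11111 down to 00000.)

599925748

  [31] ##### => .  t=5,i=8
  [30] ####. => .  t=5,i=10
  [29] ###.# => #  t=3,i=13
  [28] ###.. => .  t=0,i=20
  [27] ##.## => .  t=8,i=10
  [26] ##.#. => .  t=1,i=6
  [25] ##..# => #  t=0,i=9
  [24] ##... => #  t=0,i=21
  [23] #.### => #  t=8,i=7
  [22] #.##. => #  t=0,i=7
  [21] #.#.# => .  t=0,i=13
  [20] #.#.. => .  t=0,i=15
  [19] #..## => .  t=0,i=17
  [18] #..#. => .  t=0,i=10
  [17] #...# => #  t=2,i=2
  [16] #.... => .  t=0,i=0
  [15] .#### => .  t=5,i=7
  [14] .###. => .  t=0,i=19
  [13] .##.# => #  t=1,i=5
  [12] .##.. => .  t=0,i=8
  [11] .#.## => .  t=0,i=6
  [10] .#.#. => .  t=0,i=12
  [9] .#..# => #  t=0,i=16
  [8] .#... => #  t=1,i=0
  [7] ..### => #  t=0,i=18
  [6] ..##. => #  t=1,i=4
  [5] ..#.# => #  t=0,i=5
  [4] ..#.. => #  t=1,i=21
  [3] ...## => .  t=1,i=3
  [2] ...#. => #  t=0,i=4
  [1] ....# => .  t=0,i=3
  [0] ..... => .  t=0,i=1
  bits 00100011110000100010001111110100 = 599925748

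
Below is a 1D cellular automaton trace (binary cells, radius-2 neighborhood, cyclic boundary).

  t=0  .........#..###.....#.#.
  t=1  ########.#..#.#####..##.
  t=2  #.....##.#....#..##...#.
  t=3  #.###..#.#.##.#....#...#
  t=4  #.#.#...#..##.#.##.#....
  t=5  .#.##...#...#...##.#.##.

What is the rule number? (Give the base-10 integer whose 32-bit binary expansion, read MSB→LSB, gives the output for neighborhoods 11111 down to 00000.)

1909531795

  [31] ##### => .  t=1,i=2
  [30] ####. => #  t=1,i=6
  [29] ###.# => #  t=1,i=7
  [28] ###.. => #  t=0,i=14
  [27] ##.## => .  t=1,i=23
  [26] ##.#. => .  t=1,i=8
  [25] ##..# => .  t=1,i=19
  [24] ##... => #  t=0,i=15
  [23] #.### => #  t=1,i=0
  [22] #.##. => #  t=3,i=11
  [21] #.#.# => .  t=3,i=9
  [20] #.#.. => #  t=0,i=22
  [19] #..## => .  t=0,i=11
  [18] #..#. => .  t=1,i=11
  [17] #...# => .  t=2,i=20
  [16] #.... => #  t=0,i=0
  [15] .#### => .  t=1,i=1
  [14] .###. => .  t=0,i=13
  [13] .##.# => #  t=1,i=22
  [12] .##.. => .  t=2,i=18
  [11] .#.## => .  t=1,i=13
  [10] .#.#. => #  t=0,i=21
  [9] .#..# => .  t=0,i=10
  [8] .#... => .  t=0,i=23
  [7] ..### => #  t=0,i=12
  [6] ..##. => .  t=1,i=21
  [5] ..#.# => .  t=0,i=20
  [4] ..#.. => #  t=0,i=9
  [3] ...## => .  t=2,i=5
  [2] ...#. => .  t=0,i=8
  [1] ....# => #  t=0,i=7
  [0] ..... => #  t=0,i=1
  bits 01110001110100010010010010010011 = 1909531795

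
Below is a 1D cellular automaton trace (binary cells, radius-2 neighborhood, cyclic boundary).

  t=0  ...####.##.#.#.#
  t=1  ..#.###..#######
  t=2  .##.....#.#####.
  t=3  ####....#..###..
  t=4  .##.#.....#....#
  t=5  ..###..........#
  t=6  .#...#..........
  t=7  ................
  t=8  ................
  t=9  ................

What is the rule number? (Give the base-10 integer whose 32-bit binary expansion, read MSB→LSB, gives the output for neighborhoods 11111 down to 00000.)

  [31] ##### => #  t=1,i=11
  [30] ####. => #  t=0,i=5
  [29] ###.# => #  t=0,i=6
  [28] ###.. => .  t=1,i=6
  [27] ##.## => .  t=0,i=7
  [26] ##.#. => #  t=0,i=10
  [25] ##..# => .  t=1,i=0
  [24] ##... => #  t=2,i=3
  [23] #.### => .  t=1,i=4
  [22] #.##. => .  t=0,i=8
  [21] #.#.# => #  t=0,i=11
  [20] #.#.. => #  t=0,i=15
  [19] #..## => #  t=1,i=8
  [18] #..#. => #  t=1,i=1
  [17] #...# => .  t=0,i=1
  [16] #.... => .  t=2,i=4
  [15] .#### => #  t=0,i=4
  [14] .###. => .  t=1,i=5
  [13] .##.# => #  t=0,i=9
  [12] .##.. => #  t=2,i=2
  [11] .#.## => .  t=1,i=3
  [10] .#.#. => #  t=0,i=12
  [9] .#..# => .  t=3,i=9
  [8] .#... => .  t=0,i=0
  [7] ..### => .  t=0,i=3
  [6] ..##. => #  t=2,i=1
  [5] ..#.# => #  t=1,i=2
  [4] ..#.. => .  t=3,i=8
  [3] ...## => #  t=0,i=2
  [2] ...#. => .  t=2,i=7
  [1] ....# => .  t=2,i=6
  [0] ..... => .  t=2,i=5
  bits 11100101001111001011010001101000 = 3845960808

3845960808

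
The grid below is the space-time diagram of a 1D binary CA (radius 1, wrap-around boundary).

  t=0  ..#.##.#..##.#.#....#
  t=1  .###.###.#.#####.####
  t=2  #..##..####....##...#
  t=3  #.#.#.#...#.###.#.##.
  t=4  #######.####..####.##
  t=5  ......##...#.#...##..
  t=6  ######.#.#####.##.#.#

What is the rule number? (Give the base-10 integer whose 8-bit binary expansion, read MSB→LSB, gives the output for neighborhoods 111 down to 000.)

  nb ###: next=.  (t=1,i=2, bit7=0)
  nb ##.: next=#  (t=0,i=5, bit6=1)
  nb #.#: next=#  (t=0,i=3, bit5=1)
  nb #..: next=.  (t=0,i=0, bit4=0)
  nb .##: next=.  (t=0,i=4, bit3=0)
  nb .#.: next=#  (t=0,i=2, bit2=1)
  nb ..#: next=#  (t=0,i=1, bit1=1)
  nb ...: next=#  (t=0,i=17, bit0=1)
  bits 01100111 = 103

103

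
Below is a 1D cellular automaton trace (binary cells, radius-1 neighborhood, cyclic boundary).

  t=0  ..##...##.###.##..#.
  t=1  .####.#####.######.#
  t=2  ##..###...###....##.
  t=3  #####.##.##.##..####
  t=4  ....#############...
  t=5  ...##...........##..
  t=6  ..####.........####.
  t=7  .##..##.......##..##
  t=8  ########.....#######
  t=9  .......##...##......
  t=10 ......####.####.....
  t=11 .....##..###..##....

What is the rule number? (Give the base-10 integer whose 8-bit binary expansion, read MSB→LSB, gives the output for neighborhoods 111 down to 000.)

  [7] ### => .  t=0,i=11
  [6] ##. => #  t=0,i=3
  [5] #.# => #  t=0,i=9
  [4] #.. => #  t=0,i=4
  [3] .## => #  t=0,i=2
  [2] .#. => .  t=0,i=18
  [1] ..# => #  t=0,i=1
  [0] ... => .  t=0,i=0
  bits 01111010 = 122

122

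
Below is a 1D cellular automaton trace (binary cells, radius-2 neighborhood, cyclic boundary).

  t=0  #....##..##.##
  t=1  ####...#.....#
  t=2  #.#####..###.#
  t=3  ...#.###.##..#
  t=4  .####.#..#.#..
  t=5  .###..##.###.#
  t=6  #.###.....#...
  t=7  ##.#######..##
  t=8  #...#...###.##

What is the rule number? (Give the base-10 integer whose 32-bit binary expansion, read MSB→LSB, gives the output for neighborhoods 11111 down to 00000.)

1398001319

  ##### -> .   bit 31 = 0  t=1,i=1
  ####. -> #   bit 30 = 1  t=1,i=2
  ###.# -> .   bit 29 = 0  t=2,i=11
  ###.. -> #   bit 28 = 1  t=0,i=0
  ##.## -> .   bit 27 = 0  t=0,i=11
  ##.#. -> .   bit 26 = 0  t=4,i=5
  ##..# -> #   bit 25 = 1  t=0,i=7
  ##... -> #   bit 24 = 1  t=0,i=1
  #.### -> .   bit 23 = 0  t=0,i=12
  #.##. -> #   bit 22 = 1  t=2,i=13
  #.#.# -> .   bit 21 = 0  t=5,i=13
  #.#.. -> #   bit 20 = 1  t=4,i=6
  #..## -> .   bit 19 = 0  t=0,i=8
  #..#. -> .   bit 18 = 0  t=3,i=12
  #...# -> #   bit 17 = 1  t=1,i=5
  #.... -> #   bit 16 = 1  t=0,i=2
  .#### -> #   bit 15 = 1  t=1,i=0
  .###. -> #   bit 14 = 1  t=0,i=13
  .##.# -> .   bit 13 = 0  t=0,i=10
  .##.. -> .   bit 12 = 0  t=0,i=6
  .#.## -> #   bit 11 = 1  t=3,i=4
  .#.#. -> #   bit 10 = 1  t=4,i=10
  .#..# -> #   bit 9 = 1  t=4,i=7
  .#... -> .   bit 8 = 0  t=1,i=8
  ..### -> #   bit 7 = 1  t=1,i=13
  ..##. -> .   bit 6 = 0  t=0,i=5
  ..#.# -> #   bit 5 = 1  t=3,i=3
  ..#.. -> .   bit 4 = 0  t=1,i=7
  ...## -> .   bit 3 = 0  t=0,i=4
  ...#. -> #   bit 2 = 1  t=1,i=6
  ....# -> #   bit 1 = 1  t=0,i=3
  ..... -> #   bit 0 = 1  t=1,i=10
  bits 01010011010100111100111010100111 = 1398001319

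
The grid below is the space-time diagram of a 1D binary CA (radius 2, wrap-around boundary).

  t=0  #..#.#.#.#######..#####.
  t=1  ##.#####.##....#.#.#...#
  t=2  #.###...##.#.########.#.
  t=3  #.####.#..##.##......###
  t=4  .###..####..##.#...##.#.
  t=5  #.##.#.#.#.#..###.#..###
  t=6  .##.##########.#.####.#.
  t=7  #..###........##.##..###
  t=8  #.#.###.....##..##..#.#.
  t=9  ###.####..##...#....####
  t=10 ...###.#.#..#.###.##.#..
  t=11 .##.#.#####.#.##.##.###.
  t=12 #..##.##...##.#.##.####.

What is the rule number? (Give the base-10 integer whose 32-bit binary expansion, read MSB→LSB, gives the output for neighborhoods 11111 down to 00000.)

  [31] ##### => .  t=0,i=11
  [30] ####. => .  t=0,i=14
  [29] ###.# => .  t=0,i=22
  [28] ###.. => #  t=0,i=15
  [27] ##.## => #  t=1,i=2
  [26] ##.#. => #  t=0,i=23
  [25] ##..# => .  t=0,i=16
  [24] ##... => #  t=1,i=11
  [23] #.### => #  t=0,i=9
  [22] #.##. => #  t=1,i=9
  [21] #.#.# => #  t=0,i=5
  [20] #.#.. => #  t=0,i=0
  [19] #..## => #  t=0,i=17
  [18] #..#. => .  t=0,i=2
  [17] #...# => .  t=1,i=21
  [16] #.... => .  t=1,i=12
  [15] .#### => #  t=0,i=10
  [14] .###. => #  t=1,i=0
  [13] .##.# => .  t=2,i=9
  [12] .##.. => .  t=1,i=10
  [11] .#.## => .  t=0,i=8
  [10] .#.#. => #  t=0,i=4
  [9] .#..# => #  t=0,i=1
  [8] .#... => #  t=1,i=20
  [7] ..### => .  t=0,i=18
  [6] ..##. => .  t=2,i=8
  [5] ..#.# => #  t=0,i=3
  [4] ..#.. => #  t=9,i=15
  [3] ...## => #  t=1,i=22
  [2] ...#. => #  t=1,i=14
  [1] ....# => #  t=1,i=13
  [0] ..... => .  t=3,i=17
  bits 00011101111110001100011100111110 = 502843198

502843198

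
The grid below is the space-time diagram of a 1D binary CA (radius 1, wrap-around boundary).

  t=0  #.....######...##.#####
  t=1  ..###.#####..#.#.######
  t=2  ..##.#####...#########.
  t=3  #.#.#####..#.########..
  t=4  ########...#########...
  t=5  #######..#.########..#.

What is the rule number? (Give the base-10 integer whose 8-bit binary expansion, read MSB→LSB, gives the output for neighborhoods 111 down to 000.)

  nb ###: next=#  (t=0,i=7, bit7=1)
  nb ##.: next=.  (t=0,i=0, bit6=0)
  nb #.#: next=#  (t=0,i=17, bit5=1)
  nb #..: next=.  (t=0,i=1, bit4=0)
  nb .##: next=#  (t=0,i=6, bit3=1)
  nb .#.: next=#  (t=1,i=13, bit2=1)
  nb ..#: next=.  (t=0,i=5, bit1=0)
  nb ...: next=#  (t=0,i=2, bit0=1)
  bits 10101101 = 173

173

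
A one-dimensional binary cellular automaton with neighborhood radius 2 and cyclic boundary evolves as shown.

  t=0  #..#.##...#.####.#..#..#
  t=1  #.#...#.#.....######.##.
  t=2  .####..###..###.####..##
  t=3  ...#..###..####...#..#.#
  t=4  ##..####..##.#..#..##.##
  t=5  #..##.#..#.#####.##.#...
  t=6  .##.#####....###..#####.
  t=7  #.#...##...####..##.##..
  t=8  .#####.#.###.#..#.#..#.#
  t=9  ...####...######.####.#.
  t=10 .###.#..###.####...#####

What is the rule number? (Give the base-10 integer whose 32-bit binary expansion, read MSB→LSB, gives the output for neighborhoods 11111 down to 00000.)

3827201930

  [31] ##### => #  t=1,i=16
  [30] ####. => #  t=0,i=14
  [29] ###.# => #  t=0,i=15
  [28] ###.. => .  t=2,i=4
  [27] ##.## => .  t=1,i=20
  [26] ##.#. => #  t=0,i=16
  [25] ##..# => .  t=0,i=1
  [24] ##... => .  t=0,i=7
  [23] #.### => .  t=0,i=12
  [22] #.##. => .  t=0,i=5
  [21] #.#.# => .  t=1,i=0
  [20] #.#.. => #  t=0,i=17
  [19] #..## => #  t=0,i=22
  [18] #..#. => #  t=0,i=2
  [17] #...# => #  t=0,i=8
  [16] #.... => .  t=1,i=10
  [15] .#### => .  t=0,i=13
  [14] .###. => #  t=2,i=8
  [13] .##.# => #  t=1,i=22
  [12] .##.. => #  t=0,i=0
  [11] .#.## => .  t=0,i=4
  [10] .#.#. => #  t=1,i=1
  [9] .#..# => #  t=0,i=18
  [8] .#... => #  t=1,i=3
  [7] ..### => #  t=1,i=14
  [6] ..##. => .  t=0,i=23
  [5] ..#.# => .  t=0,i=3
  [4] ..#.. => .  t=0,i=20
  [3] ...## => #  t=1,i=13
  [2] ...#. => .  t=0,i=9
  [1] ....# => #  t=1,i=12
  [0] ..... => .  t=1,i=11
  bits 11100100000111100111011110001010 = 3827201930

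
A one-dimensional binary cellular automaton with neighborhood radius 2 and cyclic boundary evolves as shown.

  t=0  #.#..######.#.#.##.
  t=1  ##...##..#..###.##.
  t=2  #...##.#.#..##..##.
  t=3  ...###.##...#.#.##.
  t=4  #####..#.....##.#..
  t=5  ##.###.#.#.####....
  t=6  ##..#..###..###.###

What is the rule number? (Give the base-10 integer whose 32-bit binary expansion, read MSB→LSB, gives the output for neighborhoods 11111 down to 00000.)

  nb #####: next=.  (t=0,i=7, bit31=0)
  nb ####.: next=#  (t=0,i=9, bit30=1)
  nb ###.#: next=.  (t=0,i=10, bit29=0)
  nb ###..: next=#  (t=4,i=4, bit28=1)
  nb ##.##: next=.  (t=1,i=15, bit27=0)
  nb ##.#.: next=.  (t=0,i=11, bit26=0)
  nb ##..#: next=#  (t=1,i=7, bit25=1)
  nb ##...: next=.  (t=1,i=2, bit24=0)
  nb #.###: next=.  (t=5,i=3, bit23=0)
  nb #.##.: next=#  (t=0,i=16, bit22=1)
  nb #.#.#: next=#  (t=0,i=0, bit21=1)
  nb #.#..: next=.  (t=0,i=2, bit20=0)
  nb #..##: next=.  (t=0,i=4, bit19=0)
  nb #..#.: next=.  (t=1,i=8, bit18=0)
  nb #...#: next=.  (t=1,i=3, bit17=0)
  nb #....: next=#  (t=3,i=0, bit16=1)
  nb .####: next=#  (t=0,i=6, bit15=1)
  nb .###.: next=#  (t=1,i=13, bit14=1)
  nb .##.#: next=#  (t=0,i=17, bit13=1)
  nb .##..: next=.  (t=1,i=1, bit12=0)
  nb .#.##: next=.  (t=0,i=15, bit11=0)
  nb .#.#.: next=#  (t=0,i=1, bit10=1)
  nb .#..#: next=.  (t=0,i=3, bit9=0)
  nb .#...: next=.  (t=2,i=1, bit8=0)
  nb ..###: next=#  (t=0,i=5, bit7=1)
  nb ..##.: next=#  (t=1,i=5, bit6=1)
  nb ..#.#: next=.  (t=3,i=12, bit5=0)
  nb ..#..: next=#  (t=1,i=9, bit4=1)
  nb ...##: next=#  (t=1,i=4, bit3=1)
  nb ...#.: next=.  (t=3,i=11, bit2=0)
  nb ....#: next=#  (t=3,i=1, bit1=1)
  nb .....: next=.  (t=4,i=10, bit0=0)
  bits 01010010011000011110010011011010 = 1382147290

1382147290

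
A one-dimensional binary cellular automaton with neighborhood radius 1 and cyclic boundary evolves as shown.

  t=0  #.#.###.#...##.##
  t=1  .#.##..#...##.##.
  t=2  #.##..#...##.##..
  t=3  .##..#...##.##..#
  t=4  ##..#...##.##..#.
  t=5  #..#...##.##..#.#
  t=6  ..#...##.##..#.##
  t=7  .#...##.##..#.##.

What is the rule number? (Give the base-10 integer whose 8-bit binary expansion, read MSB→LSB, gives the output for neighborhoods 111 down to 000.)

42

  ###|.  b7=0 t=0,i=5
  ##.|.  b6=0 t=0,i=0
  #.#|#  b5=1 t=0,i=1
  #..|.  b4=0 t=0,i=9
  .##|#  b3=1 t=0,i=4
  .#.|.  b2=0 t=0,i=2
  ..#|#  b1=1 t=0,i=11
  ...|.  b0=0 t=0,i=10
  bits 00101010 = 42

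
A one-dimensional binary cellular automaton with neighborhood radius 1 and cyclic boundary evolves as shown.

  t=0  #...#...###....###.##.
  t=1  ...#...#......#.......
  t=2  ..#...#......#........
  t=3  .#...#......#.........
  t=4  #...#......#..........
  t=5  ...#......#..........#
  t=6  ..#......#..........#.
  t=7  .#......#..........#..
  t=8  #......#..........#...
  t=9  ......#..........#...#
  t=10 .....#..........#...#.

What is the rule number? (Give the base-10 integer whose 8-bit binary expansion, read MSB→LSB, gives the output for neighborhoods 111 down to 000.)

2

  nb ###: next=.  (t=0,i=9, bit7=0)
  nb ##.: next=.  (t=0,i=10, bit6=0)
  nb #.#: next=.  (t=0,i=18, bit5=0)
  nb #..: next=.  (t=0,i=1, bit4=0)
  nb .##: next=.  (t=0,i=8, bit3=0)
  nb .#.: next=.  (t=0,i=0, bit2=0)
  nb ..#: next=#  (t=0,i=3, bit1=1)
  nb ...: next=.  (t=0,i=2, bit0=0)
  bits 00000010 = 2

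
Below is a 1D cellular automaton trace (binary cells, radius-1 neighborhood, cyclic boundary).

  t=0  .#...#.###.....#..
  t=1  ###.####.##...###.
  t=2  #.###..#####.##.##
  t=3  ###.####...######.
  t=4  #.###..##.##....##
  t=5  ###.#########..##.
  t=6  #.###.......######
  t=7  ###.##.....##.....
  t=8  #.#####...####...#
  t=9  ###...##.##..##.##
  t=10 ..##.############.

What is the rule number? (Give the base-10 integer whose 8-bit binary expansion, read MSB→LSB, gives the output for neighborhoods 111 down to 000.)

126

  ### -> .   bit 7 = 0  t=0,i=8
  ##. -> #   bit 6 = 1  t=0,i=9
  #.# -> #   bit 5 = 1  t=0,i=6
  #.. -> #   bit 4 = 1  t=0,i=2
  .## -> #   bit 3 = 1  t=0,i=7
  .#. -> #   bit 2 = 1  t=0,i=1
  ..# -> #   bit 1 = 1  t=0,i=0
  ... -> .   bit 0 = 0  t=0,i=3
  bits 01111110 = 126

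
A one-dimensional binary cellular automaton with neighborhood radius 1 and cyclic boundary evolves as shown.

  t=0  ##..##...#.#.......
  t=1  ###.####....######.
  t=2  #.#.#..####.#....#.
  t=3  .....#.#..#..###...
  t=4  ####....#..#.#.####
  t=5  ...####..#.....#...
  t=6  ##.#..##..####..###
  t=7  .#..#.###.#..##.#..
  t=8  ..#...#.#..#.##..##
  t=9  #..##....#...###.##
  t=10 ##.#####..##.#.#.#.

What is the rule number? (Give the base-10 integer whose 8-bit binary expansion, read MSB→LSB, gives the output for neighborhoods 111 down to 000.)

  nb ###: next=.  (t=1,i=1, bit7=0)
  nb ##.: next=#  (t=0,i=1, bit6=1)
  nb #.#: next=.  (t=0,i=10, bit5=0)
  nb #..: next=#  (t=0,i=2, bit4=1)
  nb .##: next=#  (t=0,i=0, bit3=1)
  nb .#.: next=.  (t=0,i=9, bit2=0)
  nb ..#: next=.  (t=0,i=3, bit1=0)
  nb ...: next=#  (t=0,i=7, bit0=1)
  bits 01011001 = 89

89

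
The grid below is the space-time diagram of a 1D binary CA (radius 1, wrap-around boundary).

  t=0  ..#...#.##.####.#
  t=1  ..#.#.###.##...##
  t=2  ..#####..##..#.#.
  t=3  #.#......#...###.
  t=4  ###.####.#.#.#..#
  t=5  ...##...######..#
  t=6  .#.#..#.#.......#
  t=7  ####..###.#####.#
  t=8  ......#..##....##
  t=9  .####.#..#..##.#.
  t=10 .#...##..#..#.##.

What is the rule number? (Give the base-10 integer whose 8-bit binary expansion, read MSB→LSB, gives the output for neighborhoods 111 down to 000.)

  ###|.  b7=0 t=0,i=12
  ##.|.  b6=0 t=0,i=9
  #.#|#  b5=1 t=0,i=7
  #..|.  b4=0 t=0,i=0
  .##|#  b3=1 t=0,i=8
  .#.|#  b2=1 t=0,i=2
  ..#|.  b1=0 t=0,i=1
  ...|#  b0=1 t=0,i=4
  bits 00101101 = 45

45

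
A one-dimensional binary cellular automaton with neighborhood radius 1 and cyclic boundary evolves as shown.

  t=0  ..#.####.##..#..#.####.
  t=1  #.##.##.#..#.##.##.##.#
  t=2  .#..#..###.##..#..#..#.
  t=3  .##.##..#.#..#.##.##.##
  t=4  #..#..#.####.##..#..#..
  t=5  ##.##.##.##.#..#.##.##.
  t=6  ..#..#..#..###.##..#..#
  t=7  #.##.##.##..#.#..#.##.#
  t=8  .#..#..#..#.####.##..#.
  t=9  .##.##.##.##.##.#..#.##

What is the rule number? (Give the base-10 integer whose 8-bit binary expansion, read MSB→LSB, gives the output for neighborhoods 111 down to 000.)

  ### -> #   bit 7 = 1  t=0,i=5
  ##. -> .   bit 6 = 0  t=0,i=7
  #.# -> #   bit 5 = 1  t=0,i=3
  #.. -> #   bit 4 = 1  t=0,i=11
  .## -> .   bit 3 = 0  t=0,i=4
  .#. -> #   bit 2 = 1  t=0,i=2
  ..# -> .   bit 1 = 0  t=0,i=1
  ... -> #   bit 0 = 1  t=0,i=0
  bits 10110101 = 181

181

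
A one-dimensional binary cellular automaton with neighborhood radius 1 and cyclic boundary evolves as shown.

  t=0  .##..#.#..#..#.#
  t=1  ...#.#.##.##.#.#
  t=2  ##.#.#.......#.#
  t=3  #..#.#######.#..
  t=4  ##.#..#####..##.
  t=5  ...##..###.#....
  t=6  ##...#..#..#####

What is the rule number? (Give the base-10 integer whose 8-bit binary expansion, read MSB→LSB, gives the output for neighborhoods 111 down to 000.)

  nb ###: next=#  (t=2,i=0, bit7=1)
  nb ##.: next=.  (t=0,i=2, bit6=0)
  nb #.#: next=.  (t=0,i=0, bit5=0)
  nb #..: next=#  (t=0,i=3, bit4=1)
  nb .##: next=.  (t=0,i=1, bit3=0)
  nb .#.: next=#  (t=0,i=5, bit2=1)
  nb ..#: next=.  (t=0,i=4, bit1=0)
  nb ...: next=#  (t=1,i=1, bit0=1)
  bits 10010101 = 149

149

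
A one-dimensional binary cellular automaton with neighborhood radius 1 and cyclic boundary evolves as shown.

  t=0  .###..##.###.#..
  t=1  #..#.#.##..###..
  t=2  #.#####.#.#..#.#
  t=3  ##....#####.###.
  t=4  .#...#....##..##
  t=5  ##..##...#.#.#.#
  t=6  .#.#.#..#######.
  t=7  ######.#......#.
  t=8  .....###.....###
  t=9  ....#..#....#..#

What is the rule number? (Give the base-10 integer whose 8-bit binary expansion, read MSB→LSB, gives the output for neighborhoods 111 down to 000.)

  ###|.  b7=0 t=0,i=2
  ##.|#  b6=1 t=0,i=3
  #.#|#  b5=1 t=0,i=8
  #..|.  b4=0 t=0,i=4
  .##|.  b3=0 t=0,i=1
  .#.|#  b2=1 t=0,i=13
  ..#|#  b1=1 t=0,i=0
  ...|.  b0=0 t=0,i=15
  bits 01100110 = 102

102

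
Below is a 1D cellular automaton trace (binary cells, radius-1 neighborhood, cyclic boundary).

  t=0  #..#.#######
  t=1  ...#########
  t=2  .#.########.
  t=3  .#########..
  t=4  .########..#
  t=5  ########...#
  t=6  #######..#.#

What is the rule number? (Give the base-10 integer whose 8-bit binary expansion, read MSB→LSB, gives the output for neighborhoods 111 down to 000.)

173

  ### -> #   bit 7 = 1  t=0,i=6
  ##. -> .   bit 6 = 0  t=0,i=0
  #.# -> #   bit 5 = 1  t=0,i=4
  #.. -> .   bit 4 = 0  t=0,i=1
  .## -> #   bit 3 = 1  t=0,i=5
  .#. -> #   bit 2 = 1  t=0,i=3
  ..# -> .   bit 1 = 0  t=0,i=2
  ... -> #   bit 0 = 1  t=1,i=1
  bits 10101101 = 173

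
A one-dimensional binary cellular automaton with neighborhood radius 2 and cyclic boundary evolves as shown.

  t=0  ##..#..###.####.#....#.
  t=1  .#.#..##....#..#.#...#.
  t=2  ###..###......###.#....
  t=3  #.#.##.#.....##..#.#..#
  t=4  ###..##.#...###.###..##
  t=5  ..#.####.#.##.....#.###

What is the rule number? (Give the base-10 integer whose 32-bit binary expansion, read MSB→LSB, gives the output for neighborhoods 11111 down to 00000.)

338474472

  nb #####: next=.  (t=4,i=0, bit31=0)
  nb ####.: next=.  (t=0,i=13, bit30=0)
  nb ###.#: next=.  (t=0,i=9, bit29=0)
  nb ###..: next=#  (t=2,i=2, bit28=1)
  nb ##.##: next=.  (t=0,i=10, bit27=0)
  nb ##.#.: next=#  (t=0,i=15, bit26=1)
  nb ##..#: next=.  (t=0,i=2, bit25=0)
  nb ##...: next=.  (t=1,i=8, bit24=0)
  nb #.###: next=.  (t=0,i=11, bit23=0)
  nb #.##.: next=.  (t=0,i=0, bit22=0)
  nb #.#.#: next=#  (t=3,i=2, bit21=1)
  nb #.#..: next=.  (t=0,i=16, bit20=0)
  nb #..##: next=#  (t=0,i=6, bit19=1)
  nb #..#.: next=#  (t=0,i=3, bit18=1)
  nb #...#: next=.  (t=1,i=19, bit17=0)
  nb #....: next=.  (t=0,i=18, bit16=0)
  nb .####: next=#  (t=0,i=12, bit15=1)
  nb .###.: next=.  (t=0,i=8, bit14=0)
  nb .##.#: next=#  (t=3,i=0, bit13=1)
  nb .##..: next=#  (t=0,i=1, bit12=1)
  nb .#.##: next=.  (t=0,i=22, bit11=0)
  nb .#.#.: next=#  (t=1,i=2, bit10=1)
  nb .#..#: next=.  (t=0,i=5, bit9=0)
  nb .#...: next=#  (t=0,i=17, bit8=1)
  nb ..###: next=#  (t=0,i=7, bit7=1)
  nb ..##.: next=#  (t=1,i=6, bit6=1)
  nb ..#.#: next=#  (t=0,i=21, bit5=1)
  nb ..#..: next=.  (t=0,i=4, bit4=0)
  nb ...##: next=#  (t=2,i=13, bit3=1)
  nb ...#.: next=.  (t=0,i=20, bit2=0)
  nb ....#: next=.  (t=0,i=19, bit1=0)
  nb .....: next=.  (t=2,i=10, bit0=0)
  bits 00010100001011001011010111101000 = 338474472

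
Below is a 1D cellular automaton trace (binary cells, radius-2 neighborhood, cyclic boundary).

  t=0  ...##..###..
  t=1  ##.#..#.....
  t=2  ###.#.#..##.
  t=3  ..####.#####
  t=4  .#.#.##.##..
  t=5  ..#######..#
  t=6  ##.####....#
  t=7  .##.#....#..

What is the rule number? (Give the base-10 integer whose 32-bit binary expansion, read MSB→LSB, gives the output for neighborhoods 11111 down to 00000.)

2892672595

  ##### -> #   bit 31 = 1  t=3,i=9
  ####. -> .   bit 30 = 0  t=3,i=4
  ###.# -> #   bit 29 = 1  t=2,i=2
  ###.. -> .   bit 28 = 0  t=0,i=9
  ##.## -> #   bit 27 = 1  t=2,i=11
  ##.#. -> #   bit 26 = 1  t=1,i=2
  ##..# -> .   bit 25 = 0  t=0,i=5
  ##... -> .   bit 24 = 0  t=0,i=10
  #.### -> .   bit 23 = 0  t=2,i=0
  #.##. -> #   bit 22 = 1  t=4,i=5
  #.#.# -> #   bit 21 = 1  t=2,i=4
  #.#.. -> .   bit 20 = 0  t=1,i=3
  #..## -> #   bit 19 = 1  t=0,i=6
  #..#. -> .   bit 18 = 0  t=1,i=5
  #...# -> #   bit 17 = 1  t=4,i=11
  #.... -> .   bit 16 = 0  t=0,i=11
  .#### -> #   bit 15 = 1  t=3,i=3
  .###. -> .   bit 14 = 0  t=0,i=8
  .##.# -> #   bit 13 = 1  t=1,i=1
  .##.. -> .   bit 12 = 0  t=0,i=4
  .#.## -> #   bit 11 = 1  t=4,i=4
  .#.#. -> #   bit 10 = 1  t=2,i=5
  .#..# -> #   bit 9 = 1  t=1,i=4
  .#... -> .   bit 8 = 0  t=1,i=7
  ..### -> .   bit 7 = 0  t=0,i=7
  ..##. -> #   bit 6 = 1  t=0,i=3
  ..#.# -> .   bit 5 = 0  t=4,i=1
  ..#.. -> #   bit 4 = 1  t=1,i=6
  ...## -> .   bit 3 = 0  t=0,i=2
  ...#. -> .   bit 2 = 0  t=4,i=0
  ....# -> #   bit 1 = 1  t=0,i=1
  ..... -> #   bit 0 = 1  t=0,i=0
  bits 10101100011010101010111001010011 = 2892672595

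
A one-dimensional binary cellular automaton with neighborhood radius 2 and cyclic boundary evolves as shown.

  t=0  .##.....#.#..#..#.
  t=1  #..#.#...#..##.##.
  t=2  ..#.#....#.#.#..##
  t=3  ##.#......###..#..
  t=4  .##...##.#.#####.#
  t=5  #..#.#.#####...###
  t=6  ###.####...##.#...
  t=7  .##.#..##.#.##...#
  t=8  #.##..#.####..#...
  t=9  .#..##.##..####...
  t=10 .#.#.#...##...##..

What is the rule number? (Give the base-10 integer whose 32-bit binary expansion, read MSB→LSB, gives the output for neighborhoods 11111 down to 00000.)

  nb #####: next=.  (t=4,i=13, bit31=0)
  nb ####.: next=.  (t=4,i=14, bit30=0)
  nb ###.#: next=#  (t=4,i=15, bit29=1)
  nb ###..: next=#  (t=3,i=12, bit28=1)
  nb ##.##: next=.  (t=1,i=14, bit27=0)
  nb ##.#.: next=#  (t=1,i=17, bit26=1)
  nb ##..#: next=#  (t=2,i=0, bit25=1)
  nb ##...: next=#  (t=0,i=3, bit24=1)
  nb #.###: next=#  (t=4,i=11, bit23=1)
  nb #.##.: next=.  (t=1,i=15, bit22=0)
  nb #.#.#: next=#  (t=2,i=11, bit21=1)
  nb #.#..: next=.  (t=0,i=10, bit20=0)
  nb #..##: next=#  (t=0,i=0, bit19=1)
  nb #..#.: next=#  (t=0,i=12, bit18=1)
  nb #...#: next=.  (t=1,i=7, bit17=0)
  nb #....: next=.  (t=0,i=4, bit16=0)
  nb .####: next=.  (t=4,i=12, bit15=0)
  nb .###.: next=#  (t=3,i=11, bit14=1)
  nb .##.#: next=#  (t=1,i=13, bit13=1)
  nb .##..: next=.  (t=0,i=2, bit12=0)
  nb .#.##: next=#  (t=4,i=0, bit11=1)
  nb .#.#.: next=#  (t=0,i=9, bit10=1)
  nb .#..#: next=.  (t=0,i=11, bit9=0)
  nb .#...: next=.  (t=1,i=6, bit8=0)
  nb ..###: next=.  (t=3,i=10, bit7=0)
  nb ..##.: next=.  (t=0,i=1, bit6=0)
  nb ..#.#: next=.  (t=0,i=8, bit5=0)
  nb ..#..: next=#  (t=0,i=13, bit4=1)
  nb ...##: next=#  (t=3,i=9, bit3=1)
  nb ...#.: next=.  (t=0,i=7, bit2=0)
  nb ....#: next=.  (t=0,i=6, bit1=0)
  nb .....: next=#  (t=0,i=5, bit0=1)
  bits 00110111101011000110110000011001 = 934046745

934046745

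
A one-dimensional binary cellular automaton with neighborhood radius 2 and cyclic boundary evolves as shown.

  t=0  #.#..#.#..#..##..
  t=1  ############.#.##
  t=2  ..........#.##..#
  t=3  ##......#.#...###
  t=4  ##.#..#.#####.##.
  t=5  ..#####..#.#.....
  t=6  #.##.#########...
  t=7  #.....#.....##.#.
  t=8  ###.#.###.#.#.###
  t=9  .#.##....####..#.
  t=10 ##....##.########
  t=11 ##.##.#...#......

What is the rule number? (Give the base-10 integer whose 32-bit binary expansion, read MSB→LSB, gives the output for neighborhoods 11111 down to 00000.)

  #####|.  b31=0 t=1,i=0
  ####.|#  b30=1 t=1,i=10
  ###.#|.  b29=0 t=1,i=11
  ###..|#  b28=1 t=3,i=1
  ##.##|.  b27=0 t=4,i=13
  ##.#.|#  b26=1 t=1,i=12
  ##..#|#  b25=1 t=0,i=15
  ##...|.  b24=0 t=3,i=2
  #.###|.  b23=0 t=1,i=15
  #.##.|.  b22=0 t=2,i=12
  #.#.#|#  b21=1 t=1,i=13
  #.#..|#  b20=1 t=0,i=2
  #..##|.  b19=0 t=0,i=12
  #..#.|#  b18=1 t=0,i=4
  #...#|#  b17=1 t=3,i=12
  #....|#  b16=1 t=2,i=1
  .####|#  b15=1 t=1,i=16
  .###.|.  b14=0 t=8,i=7
  .##.#|.  b13=0 t=4,i=1
  .##..|.  b12=0 t=0,i=14
  .#.##|.  b11=0 t=1,i=14
  .#.#.|#  b10=1 t=0,i=1
  .#..#|#  b9=1 t=0,i=3
  .#...|#  b8=1 t=2,i=0
  ..###|#  b7=1 t=3,i=14
  ..##.|#  b6=1 t=0,i=13
  ..#.#|#  b5=1 t=0,i=0
  ..#..|#  b4=1 t=0,i=10
  ...##|.  b3=0 t=3,i=13
  ...#.|.  b2=0 t=2,i=9
  ....#|#  b1=1 t=2,i=8
  .....|.  b0=0 t=2,i=2
  bits 01010110001101111000011111110010 = 1446479858

1446479858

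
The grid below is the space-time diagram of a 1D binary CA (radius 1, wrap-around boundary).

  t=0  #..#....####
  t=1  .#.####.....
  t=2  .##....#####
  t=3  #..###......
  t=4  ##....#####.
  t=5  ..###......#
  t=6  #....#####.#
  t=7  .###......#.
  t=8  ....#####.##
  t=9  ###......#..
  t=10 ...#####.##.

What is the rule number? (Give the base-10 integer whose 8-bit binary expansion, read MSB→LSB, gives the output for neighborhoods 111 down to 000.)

53

  ### -> .   bit 7 = 0  t=0,i=9
  ##. -> .   bit 6 = 0  t=0,i=0
  #.# -> #   bit 5 = 1  t=1,i=2
  #.. -> #   bit 4 = 1  t=0,i=1
  .## -> .   bit 3 = 0  t=0,i=8
  .#. -> #   bit 2 = 1  t=0,i=3
  ..# -> .   bit 1 = 0  t=0,i=2
  ... -> #   bit 0 = 1  t=0,i=5
  bits 00110101 = 53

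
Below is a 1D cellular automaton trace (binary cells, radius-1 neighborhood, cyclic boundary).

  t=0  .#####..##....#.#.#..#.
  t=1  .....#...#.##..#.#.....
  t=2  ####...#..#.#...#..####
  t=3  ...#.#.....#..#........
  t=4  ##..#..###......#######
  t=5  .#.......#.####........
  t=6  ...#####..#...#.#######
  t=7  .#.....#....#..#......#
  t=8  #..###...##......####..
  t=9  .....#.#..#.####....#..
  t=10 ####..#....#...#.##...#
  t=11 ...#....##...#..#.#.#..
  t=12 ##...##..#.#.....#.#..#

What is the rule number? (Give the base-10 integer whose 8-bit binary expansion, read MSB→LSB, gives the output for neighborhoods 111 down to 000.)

  nb ###: next=.  (t=0,i=2, bit7=0)
  nb ##.: next=#  (t=0,i=5, bit6=1)
  nb #.#: next=#  (t=0,i=15, bit5=1)
  nb #..: next=.  (t=0,i=6, bit4=0)
  nb .##: next=.  (t=0,i=1, bit3=0)
  nb .#.: next=.  (t=0,i=14, bit2=0)
  nb ..#: next=.  (t=0,i=0, bit1=0)
  nb ...: next=#  (t=0,i=11, bit0=1)
  bits 01100001 = 97

97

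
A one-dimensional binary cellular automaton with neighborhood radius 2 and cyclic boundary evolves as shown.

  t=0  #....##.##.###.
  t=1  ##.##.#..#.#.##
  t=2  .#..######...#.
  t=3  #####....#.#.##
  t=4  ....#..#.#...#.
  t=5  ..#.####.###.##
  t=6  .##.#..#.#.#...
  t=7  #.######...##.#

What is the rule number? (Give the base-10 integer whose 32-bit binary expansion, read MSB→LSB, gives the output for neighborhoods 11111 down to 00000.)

882779066

  #####|.  b31=0 t=2,i=6
  ####.|.  b30=0 t=1,i=0
  ###.#|#  b29=1 t=0,i=13
  ###..|#  b28=1 t=2,i=9
  ##.##|.  b27=0 t=0,i=7
  ##.#.|#  b26=1 t=0,i=14
  ##..#|.  b25=0 t=5,i=0
  ##...|.  b24=0 t=2,i=10
  #.###|#  b23=1 t=0,i=11
  #.##.|.  b22=0 t=0,i=8
  #.#.#|.  b21=0 t=1,i=11
  #.#..|#  b20=1 t=0,i=0
  #..##|#  b19=1 t=2,i=3
  #..#.|#  b18=1 t=1,i=8
  #...#|#  b17=1 t=2,i=11
  #....|.  b16=0 t=0,i=2
  .####|.  b15=0 t=1,i=14
  .###.|.  b14=0 t=0,i=12
  .##.#|#  b13=1 t=0,i=6
  .##..|.  b12=0 t=5,i=14
  .#.##|.  b11=0 t=1,i=12
  .#.#.|.  b10=0 t=1,i=10
  .#..#|#  b9=1 t=1,i=7
  .#...|#  b8=1 t=0,i=1
  ..###|#  b7=1 t=2,i=4
  ..##.|.  b6=0 t=0,i=5
  ..#.#|#  b5=1 t=1,i=9
  ..#..|#  b4=1 t=2,i=1
  ...##|#  b3=1 t=0,i=4
  ...#.|.  b2=0 t=2,i=12
  ....#|#  b1=1 t=0,i=3
  .....|.  b0=0 t=4,i=1
  bits 00110100100111100010001110111010 = 882779066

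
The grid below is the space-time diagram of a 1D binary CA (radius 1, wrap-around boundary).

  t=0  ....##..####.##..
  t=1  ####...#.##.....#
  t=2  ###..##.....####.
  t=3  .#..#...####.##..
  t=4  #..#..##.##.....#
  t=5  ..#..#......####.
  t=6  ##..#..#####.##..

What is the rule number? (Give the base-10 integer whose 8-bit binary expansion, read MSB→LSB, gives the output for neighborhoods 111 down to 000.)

  ###|#  b7=1 t=0,i=9
  ##.|.  b6=0 t=0,i=5
  #.#|.  b5=0 t=0,i=12
  #..|.  b4=0 t=0,i=6
  .##|.  b3=0 t=0,i=4
  .#.|.  b2=0 t=1,i=7
  ..#|#  b1=1 t=0,i=3
  ...|#  b0=1 t=0,i=0
  bits 10000011 = 131

131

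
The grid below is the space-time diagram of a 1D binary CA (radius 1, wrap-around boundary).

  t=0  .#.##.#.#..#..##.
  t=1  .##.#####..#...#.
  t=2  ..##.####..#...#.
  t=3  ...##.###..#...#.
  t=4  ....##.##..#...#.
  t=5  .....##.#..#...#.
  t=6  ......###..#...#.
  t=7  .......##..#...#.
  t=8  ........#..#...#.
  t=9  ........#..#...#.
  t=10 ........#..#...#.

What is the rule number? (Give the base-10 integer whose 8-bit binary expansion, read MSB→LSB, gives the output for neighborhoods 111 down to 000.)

  nb ###: next=#  (t=1,i=5, bit7=1)
  nb ##.: next=#  (t=0,i=4, bit6=1)
  nb #.#: next=#  (t=0,i=2, bit5=1)
  nb #..: next=.  (t=0,i=9, bit4=0)
  nb .##: next=.  (t=0,i=3, bit3=0)
  nb .#.: next=#  (t=0,i=1, bit2=1)
  nb ..#: next=.  (t=0,i=0, bit1=0)
  nb ...: next=.  (t=1,i=13, bit0=0)
  bits 11100100 = 228

228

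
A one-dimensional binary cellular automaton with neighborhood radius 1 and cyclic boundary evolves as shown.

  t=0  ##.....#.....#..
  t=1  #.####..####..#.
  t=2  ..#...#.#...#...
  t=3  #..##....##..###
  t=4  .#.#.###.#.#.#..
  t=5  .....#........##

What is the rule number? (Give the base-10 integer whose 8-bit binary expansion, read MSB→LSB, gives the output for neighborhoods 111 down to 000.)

25

  ###|.  b7=0 t=1,i=3
  ##.|.  b6=0 t=0,i=1
  #.#|.  b5=0 t=1,i=1
  #..|#  b4=1 t=0,i=2
  .##|#  b3=1 t=0,i=0
  .#.|.  b2=0 t=0,i=7
  ..#|.  b1=0 t=0,i=6
  ...|#  b0=1 t=0,i=3
  bits 00011001 = 25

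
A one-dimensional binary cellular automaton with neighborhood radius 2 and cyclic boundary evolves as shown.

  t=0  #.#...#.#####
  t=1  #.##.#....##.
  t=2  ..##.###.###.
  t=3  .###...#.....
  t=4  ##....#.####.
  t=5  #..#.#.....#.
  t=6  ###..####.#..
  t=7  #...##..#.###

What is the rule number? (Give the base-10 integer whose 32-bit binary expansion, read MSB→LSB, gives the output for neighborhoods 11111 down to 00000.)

  [31] ##### => #  t=0,i=10
  [30] ####. => .  t=0,i=12
  [29] ###.# => #  t=0,i=0
  [28] ###.. => .  t=2,i=11
  [27] ##.## => .  t=2,i=4
  [26] ##.#. => .  t=0,i=1
  [25] ##..# => .  t=6,i=3
  [24] ##... => .  t=2,i=12
  [23] #.### => .  t=0,i=8
  [22] #.##. => #  t=1,i=2
  [21] #.#.# => .  t=1,i=0
  [20] #.#.. => #  t=0,i=2
  [19] #..## => #  t=6,i=4
  [18] #..#. => #  t=5,i=2
  [17] #...# => .  t=0,i=4
  [16] #.... => #  t=1,i=7
  [15] .#### => .  t=0,i=9
  [14] .###. => .  t=2,i=6
  [13] .##.# => #  t=1,i=3
  [12] .##.. => .  t=4,i=1
  [11] .#.## => .  t=0,i=7
  [10] .#.#. => .  t=5,i=4
  [9] .#..# => #  t=5,i=1
  [8] .#... => #  t=0,i=3
  [7] ..### => #  t=3,i=1
  [6] ..##. => #  t=1,i=10
  [5] ..#.# => .  t=0,i=6
  [4] ..#.. => .  t=3,i=7
  [3] ...## => #  t=1,i=9
  [2] ...#. => #  t=0,i=5
  [1] ....# => .  t=1,i=8
  [0] ..... => #  t=3,i=10
  bits 10100000010111010010001111001101 = 2690458573

2690458573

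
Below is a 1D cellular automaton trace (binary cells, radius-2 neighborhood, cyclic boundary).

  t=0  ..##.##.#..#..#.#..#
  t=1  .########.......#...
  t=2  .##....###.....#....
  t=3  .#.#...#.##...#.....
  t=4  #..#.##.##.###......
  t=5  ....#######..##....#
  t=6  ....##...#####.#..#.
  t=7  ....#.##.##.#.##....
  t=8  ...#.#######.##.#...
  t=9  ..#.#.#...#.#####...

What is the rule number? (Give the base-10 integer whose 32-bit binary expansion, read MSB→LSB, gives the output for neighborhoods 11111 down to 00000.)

1599776964

  #####|.  b31=0 t=1,i=3
  ####.|#  b30=1 t=1,i=7
  ###.#|.  b29=0 t=6,i=13
  ###..|#  b28=1 t=1,i=8
  ##.##|#  b27=1 t=0,i=4
  ##.#.|#  b26=1 t=0,i=7
  ##..#|#  b25=1 t=5,i=11
  ##...|#  b24=1 t=1,i=9
  #.###|.  b23=0 t=4,i=11
  #.##.|#  b22=1 t=0,i=5
  #.#.#|.  b21=0 t=7,i=12
  #.#..|#  b20=1 t=0,i=8
  #..##|#  b19=1 t=0,i=1
  #..#.|.  b18=0 t=0,i=10
  #...#|#  b17=1 t=3,i=5
  #....|.  b16=0 t=1,i=10
  .####|#  b15=1 t=1,i=2
  .###.|.  b14=0 t=2,i=8
  .##.#|#  b13=1 t=0,i=3
  .##..|.  b12=0 t=2,i=2
  .#.##|#  b11=1 t=3,i=8
  .#.#.|.  b10=0 t=0,i=15
  .#..#|.  b9=0 t=0,i=0
  .#...|.  b8=0 t=1,i=17
  ..###|#  b7=1 t=1,i=1
  ..##.|#  b6=1 t=0,i=2
  ..#.#|.  b5=0 t=0,i=14
  ..#..|.  b4=0 t=0,i=11
  ...##|.  b3=0 t=1,i=0
  ...#.|#  b2=1 t=1,i=15
  ....#|.  b1=0 t=1,i=14
  .....|.  b0=0 t=1,i=11
  bits 01011111010110101010100011000100 = 1599776964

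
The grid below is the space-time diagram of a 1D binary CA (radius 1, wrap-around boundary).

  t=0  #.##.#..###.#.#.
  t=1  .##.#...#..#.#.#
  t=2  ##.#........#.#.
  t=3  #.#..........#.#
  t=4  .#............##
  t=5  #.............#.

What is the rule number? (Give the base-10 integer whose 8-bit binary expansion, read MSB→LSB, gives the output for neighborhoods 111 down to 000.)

  ### -> .   bit 7 = 0  t=0,i=9
  ##. -> .   bit 6 = 0  t=0,i=3
  #.# -> #   bit 5 = 1  t=0,i=1
  #.. -> .   bit 4 = 0  t=0,i=6
  .## -> #   bit 3 = 1  t=0,i=2
  .#. -> .   bit 2 = 0  t=0,i=0
  ..# -> .   bit 1 = 0  t=0,i=7
  ... -> .   bit 0 = 0  t=1,i=6
  bits 00101000 = 40

40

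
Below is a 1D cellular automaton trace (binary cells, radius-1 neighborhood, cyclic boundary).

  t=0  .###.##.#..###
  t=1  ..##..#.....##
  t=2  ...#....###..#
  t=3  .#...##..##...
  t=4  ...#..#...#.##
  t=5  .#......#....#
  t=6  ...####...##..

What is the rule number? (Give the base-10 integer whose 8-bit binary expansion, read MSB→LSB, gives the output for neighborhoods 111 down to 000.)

193

  ### -> #   bit 7 = 1  t=0,i=2
  ##. -> #   bit 6 = 1  t=0,i=3
  #.# -> .   bit 5 = 0  t=0,i=0
  #.. -> .   bit 4 = 0  t=0,i=9
  .## -> .   bit 3 = 0  t=0,i=1
  .#. -> .   bit 2 = 0  t=0,i=8
  ..# -> .   bit 1 = 0  t=0,i=10
  ... -> #   bit 0 = 1  t=1,i=8
  bits 11000001 = 193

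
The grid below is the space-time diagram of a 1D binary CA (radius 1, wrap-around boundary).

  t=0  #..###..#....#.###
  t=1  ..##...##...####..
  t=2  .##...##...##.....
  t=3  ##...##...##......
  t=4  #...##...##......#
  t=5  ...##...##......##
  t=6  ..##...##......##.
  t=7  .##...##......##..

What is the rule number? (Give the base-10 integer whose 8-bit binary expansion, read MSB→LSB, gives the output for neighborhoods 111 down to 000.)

46

  ### -> .   bit 7 = 0  t=0,i=4
  ##. -> .   bit 6 = 0  t=0,i=0
  #.# -> #   bit 5 = 1  t=0,i=14
  #.. -> .   bit 4 = 0  t=0,i=1
  .## -> #   bit 3 = 1  t=0,i=3
  .#. -> #   bit 2 = 1  t=0,i=8
  ..# -> #   bit 1 = 1  t=0,i=2
  ... -> .   bit 0 = 0  t=0,i=10
  bits 00101110 = 46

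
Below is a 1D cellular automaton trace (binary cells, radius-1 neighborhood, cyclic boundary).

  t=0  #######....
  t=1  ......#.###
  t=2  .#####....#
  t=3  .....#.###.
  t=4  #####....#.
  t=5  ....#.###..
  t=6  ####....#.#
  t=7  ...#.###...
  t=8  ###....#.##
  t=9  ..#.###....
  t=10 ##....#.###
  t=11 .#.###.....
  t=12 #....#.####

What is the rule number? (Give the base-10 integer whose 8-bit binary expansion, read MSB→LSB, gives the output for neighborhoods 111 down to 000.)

  nb ###: next=.  (t=0,i=1, bit7=0)
  nb ##.: next=#  (t=0,i=6, bit6=1)
  nb #.#: next=.  (t=1,i=7, bit5=0)
  nb #..: next=.  (t=0,i=7, bit4=0)
  nb .##: next=.  (t=0,i=0, bit3=0)
  nb .#.: next=.  (t=1,i=6, bit2=0)
  nb ..#: next=#  (t=0,i=10, bit1=1)
  nb ...: next=#  (t=0,i=8, bit0=1)
  bits 01000011 = 67

67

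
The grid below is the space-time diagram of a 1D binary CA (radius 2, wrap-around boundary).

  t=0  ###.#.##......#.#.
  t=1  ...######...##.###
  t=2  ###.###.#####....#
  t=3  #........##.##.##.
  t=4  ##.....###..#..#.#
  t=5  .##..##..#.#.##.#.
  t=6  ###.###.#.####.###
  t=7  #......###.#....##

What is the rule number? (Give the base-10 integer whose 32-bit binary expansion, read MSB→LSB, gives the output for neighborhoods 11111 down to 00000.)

  [31] ##### => #  t=1,i=5
  [30] ####. => .  t=1,i=7
  [29] ###.# => .  t=0,i=2
  [28] ###.. => #  t=1,i=8
  [27] ##.## => .  t=1,i=14
  [26] ##.#. => #  t=0,i=3
  [25] ##..# => .  t=4,i=10
  [24] ##... => #  t=0,i=8
  [23] #.### => .  t=0,i=0
  [22] #.##. => #  t=0,i=6
  [21] #.#.# => #  t=0,i=4
  [20] #.#.. => #  t=3,i=0
  [19] #..## => #  t=5,i=0
  [18] #..#. => #  t=4,i=11
  [17] #...# => #  t=1,i=1
  [16] #.... => .  t=0,i=9
  [15] .#### => #  t=1,i=4
  [14] .###. => .  t=0,i=1
  [13] .##.# => .  t=1,i=13
  [12] .##.. => #  t=0,i=7
  [11] .#.## => #  t=0,i=5
  [10] .#.#. => #  t=0,i=15
  [9] .#..# => #  t=4,i=13
  [8] .#... => #  t=3,i=1
  [7] ..### => .  t=1,i=3
  [6] ..##. => #  t=1,i=12
  [5] ..#.# => .  t=0,i=14
  [4] ..#.. => .  t=4,i=12
  [3] ...## => #  t=1,i=2
  [2] ...#. => #  t=0,i=13
  [1] ....# => #  t=0,i=12
  [0] ..... => .  t=0,i=10
  bits 10010101011111101001111101001110 = 2508103502

2508103502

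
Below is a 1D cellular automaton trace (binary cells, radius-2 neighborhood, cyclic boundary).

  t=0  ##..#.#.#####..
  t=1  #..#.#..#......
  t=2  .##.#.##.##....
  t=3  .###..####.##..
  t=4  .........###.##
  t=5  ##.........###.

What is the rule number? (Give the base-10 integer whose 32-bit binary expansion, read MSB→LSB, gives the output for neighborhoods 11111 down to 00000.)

768026432

  [31] ##### => .  t=0,i=10
  [30] ####. => .  t=0,i=11
  [29] ###.# => #  t=3,i=9
  [28] ###.. => .  t=0,i=12
  [27] ##.## => #  t=2,i=8
  [26] ##.#. => #  t=2,i=3
  [25] ##..# => .  t=0,i=2
  [24] ##... => #  t=2,i=11
  [23] #.### => #  t=0,i=8
  [22] #.##. => #  t=2,i=6
  [21] #.#.# => .  t=0,i=6
  [20] #.#.. => .  t=1,i=5
  [19] #..## => .  t=0,i=14
  [18] #..#. => #  t=0,i=3
  [17] #...# => #  t=3,i=14
  [16] #.... => #  t=1,i=10
  [15] .#### => .  t=0,i=9
  [14] .###. => .  t=3,i=2
  [13] .##.# => #  t=2,i=2
  [12] .##.. => .  t=0,i=1
  [11] .#.## => .  t=0,i=7
  [10] .#.#. => #  t=0,i=5
  [9] .#..# => #  t=1,i=1
  [8] .#... => #  t=1,i=9
  [7] ..### => .  t=3,i=1
  [6] ..##. => #  t=0,i=0
  [5] ..#.# => .  t=0,i=4
  [4] ..#.. => .  t=1,i=0
  [3] ...## => .  t=2,i=0
  [2] ...#. => .  t=1,i=14
  [1] ....# => .  t=1,i=13
  [0] ..... => .  t=1,i=11
  bits 00101101110001110010011101000000 = 768026432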